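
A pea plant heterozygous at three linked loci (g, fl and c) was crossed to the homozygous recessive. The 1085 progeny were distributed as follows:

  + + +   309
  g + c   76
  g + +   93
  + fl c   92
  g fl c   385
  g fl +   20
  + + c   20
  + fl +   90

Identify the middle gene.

c

The two most frequent reciprocal classes, + + + and g fl c, are the parental types, so the F1 was + + + / g fl c.
The two rarest classes, + + c and g fl +, are the double crossovers. Comparing them with the parentals, only the c allele has switched, so c is the middle locus and the order is g – c – fl.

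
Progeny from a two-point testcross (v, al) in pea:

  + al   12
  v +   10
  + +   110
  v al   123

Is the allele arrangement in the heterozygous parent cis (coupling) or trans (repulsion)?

cis

The two most frequent classes are + + (110) and v al (123); these are the parental (non-recombinant) types.
So the F1 carried + + on one chromosome and v al on the other — the recessive alleles are on the same chromosome (cis / coupling).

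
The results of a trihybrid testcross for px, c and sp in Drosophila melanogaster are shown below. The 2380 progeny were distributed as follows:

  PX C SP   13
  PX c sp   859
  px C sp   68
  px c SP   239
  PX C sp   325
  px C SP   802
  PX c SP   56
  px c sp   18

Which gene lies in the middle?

The two most frequent reciprocal classes, px C SP and PX c sp, are the parental types, so the F1 was px C SP / PX c sp.
The two rarest classes, PX C SP and px c sp, are the double crossovers. Comparing them with the parentals, only the px allele has switched, so px is the middle locus and the order is c – px – sp.

px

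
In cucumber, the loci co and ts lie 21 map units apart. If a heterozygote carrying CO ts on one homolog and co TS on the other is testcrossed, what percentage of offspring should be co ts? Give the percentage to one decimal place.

10.5%

A map distance of 21 map units corresponds to a recombination frequency of 0.210.
The F1 is CO ts / co TS, so co ts is a recombinant gamete class with expected frequency r/2 = 0.210/2 = 0.1050.
That is 0.1050 = 10.5% of the progeny.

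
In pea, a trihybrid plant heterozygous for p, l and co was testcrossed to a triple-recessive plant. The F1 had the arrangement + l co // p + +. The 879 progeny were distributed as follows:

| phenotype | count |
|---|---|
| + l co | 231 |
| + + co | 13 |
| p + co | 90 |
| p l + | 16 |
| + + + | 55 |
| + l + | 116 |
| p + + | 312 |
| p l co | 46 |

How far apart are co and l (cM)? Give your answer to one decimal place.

The two rarest classes, + + co and p l +, are the double crossovers. Comparing them with the parentals, only the l allele has switched, so l is the middle locus and the order is co – l – p.
Crossovers in the co–l interval produce the single-crossover classes + l + and p + co (116 + 90 = 206) plus the double crossovers (29).
RF(co–l) = (206 + 29) / 879 = 235/879 = 0.2673 → 26.7 cM.

26.7 cM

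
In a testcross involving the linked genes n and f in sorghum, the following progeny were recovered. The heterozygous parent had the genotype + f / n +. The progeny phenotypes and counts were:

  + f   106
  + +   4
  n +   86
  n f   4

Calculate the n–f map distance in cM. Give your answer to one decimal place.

The recombinant classes are + + and n f: 4 + 4 = 8.
Recombination frequency = 8/200 = 0.0400 ≈ 4.0%, i.e. 4.0 cM.

4.0 cM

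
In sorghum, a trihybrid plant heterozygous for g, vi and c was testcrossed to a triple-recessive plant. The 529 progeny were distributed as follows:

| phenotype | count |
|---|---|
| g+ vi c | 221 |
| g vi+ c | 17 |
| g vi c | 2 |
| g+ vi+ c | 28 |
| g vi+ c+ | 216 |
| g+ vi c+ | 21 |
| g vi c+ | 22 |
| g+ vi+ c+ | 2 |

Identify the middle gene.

The two most frequent reciprocal classes, g+ vi c and g vi+ c+, are the parental types, so the F1 was g+ vi c / g vi+ c+.
The two rarest classes, g vi c and g+ vi+ c+, are the double crossovers. Comparing them with the parentals, only the g allele has switched, so g is the middle locus and the order is vi – g – c.

g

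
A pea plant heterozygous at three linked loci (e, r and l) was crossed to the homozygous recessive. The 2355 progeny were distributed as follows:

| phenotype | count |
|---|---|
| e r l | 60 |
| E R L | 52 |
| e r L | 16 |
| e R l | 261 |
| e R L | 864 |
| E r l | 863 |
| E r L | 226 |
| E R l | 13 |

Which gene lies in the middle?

r

The two most frequent reciprocal classes, e R L and E r l, are the parental types, so the F1 was e R L / E r l.
The two rarest classes, e r L and E R l, are the double crossovers. Comparing them with the parentals, only the r allele has switched, so r is the middle locus and the order is l – r – e.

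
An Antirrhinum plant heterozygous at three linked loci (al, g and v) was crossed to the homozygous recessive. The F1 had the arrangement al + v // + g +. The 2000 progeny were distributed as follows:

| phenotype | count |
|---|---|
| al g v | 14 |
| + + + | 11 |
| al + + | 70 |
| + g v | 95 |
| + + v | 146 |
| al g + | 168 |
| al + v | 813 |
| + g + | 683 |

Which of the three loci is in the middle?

g

The two rarest classes, al g v and + + +, are the double crossovers. Comparing them with the parentals, only the g allele has switched, so g is the middle locus and the order is al – g – v.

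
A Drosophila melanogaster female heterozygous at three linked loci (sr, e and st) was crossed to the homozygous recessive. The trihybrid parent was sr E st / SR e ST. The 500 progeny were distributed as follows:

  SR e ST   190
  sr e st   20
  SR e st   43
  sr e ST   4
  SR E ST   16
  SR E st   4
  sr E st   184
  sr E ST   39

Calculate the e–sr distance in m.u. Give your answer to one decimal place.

The two rarest classes, SR E st and sr e ST, are the double crossovers. Comparing them with the parentals, only the sr allele has switched, so sr is the middle locus and the order is st – sr – e.
Crossovers in the sr–e interval produce the single-crossover classes sr e st and SR E ST (20 + 16 = 36) plus the double crossovers (8).
RF(sr–e) = (36 + 8) / 500 = 44/500 = 0.0880 → 8.8 m.u.

8.8 m.u.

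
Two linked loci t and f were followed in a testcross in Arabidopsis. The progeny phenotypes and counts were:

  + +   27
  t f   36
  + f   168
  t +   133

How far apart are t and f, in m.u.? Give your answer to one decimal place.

The two most frequent classes, + f (168) and t + (133), are the parental types, so the F1 was + f / t +.
The recombinant classes are + + and t f: 27 + 36 = 63.
Recombination frequency = 63/364 = 0.1731 ≈ 17.3%, i.e. 17.3 m.u.

17.3 m.u.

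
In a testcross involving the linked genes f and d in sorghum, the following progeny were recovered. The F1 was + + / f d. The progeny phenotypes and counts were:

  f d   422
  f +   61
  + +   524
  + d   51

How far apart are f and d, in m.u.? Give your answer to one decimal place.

10.6 m.u.

The recombinant classes are + d and f +: 51 + 61 = 112.
Recombination frequency = 112/1058 = 0.1059 ≈ 10.6%, i.e. 10.6 m.u.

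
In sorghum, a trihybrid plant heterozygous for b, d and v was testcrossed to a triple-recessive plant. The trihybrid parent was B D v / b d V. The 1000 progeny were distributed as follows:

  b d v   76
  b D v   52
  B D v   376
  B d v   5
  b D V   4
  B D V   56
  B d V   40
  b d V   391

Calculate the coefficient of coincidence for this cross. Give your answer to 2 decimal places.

The two rarest classes, B d v and b D V, are the double crossovers. Comparing them with the parentals, only the d allele has switched, so d is the middle locus and the order is b – d – v.
b–d: (92 + 9)/1000 = 0.1010; d–v: (132 + 9)/1000 = 0.1410.
Expected DCO frequency = 0.1010 × 0.1410 ≈ 0.01424; observed = 9/1000 ≈ 0.00900.
Coefficient of coincidence = 0.00900/0.01424 ≈ 0.63.

0.63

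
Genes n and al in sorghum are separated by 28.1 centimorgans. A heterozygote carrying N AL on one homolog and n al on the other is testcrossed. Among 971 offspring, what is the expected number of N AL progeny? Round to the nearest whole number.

349

A map distance of 28.1 centimorgans corresponds to a recombination frequency of 0.281.
The F1 is N AL / n al, so N AL is a parental gamete class with expected frequency (1 − r)/2 = 0.719/2 = 0.3595.
Expected number = 0.3595 × 971 = 349.07 ≈ 349.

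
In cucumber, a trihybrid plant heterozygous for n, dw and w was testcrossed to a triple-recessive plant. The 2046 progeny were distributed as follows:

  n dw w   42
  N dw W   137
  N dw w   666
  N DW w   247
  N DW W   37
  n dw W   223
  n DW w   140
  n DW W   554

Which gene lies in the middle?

n

The two most frequent reciprocal classes, N dw w and n DW W, are the parental types, so the F1 was N dw w / n DW W.
The two rarest classes, n dw w and N DW W, are the double crossovers. Comparing them with the parentals, only the n allele has switched, so n is the middle locus and the order is dw – n – w.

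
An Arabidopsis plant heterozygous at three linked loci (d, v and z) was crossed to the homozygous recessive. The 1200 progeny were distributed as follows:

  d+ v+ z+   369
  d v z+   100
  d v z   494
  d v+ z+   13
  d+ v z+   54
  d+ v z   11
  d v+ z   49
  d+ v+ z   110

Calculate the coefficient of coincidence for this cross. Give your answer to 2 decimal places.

0.97

The two most frequent reciprocal classes, d+ v+ z+ and d v z, are the parental types, so the F1 was d+ v+ z+ / d v z.
The two rarest classes, d v+ z+ and d+ v z, are the double crossovers. Comparing them with the parentals, only the d allele has switched, so d is the middle locus and the order is v – d – z.
v–d: (103 + 24)/1200 = 0.1058; d–z: (210 + 24)/1200 = 0.1950.
Expected DCO frequency = 0.1058 × 0.1950 ≈ 0.02063; observed = 24/1200 ≈ 0.02000.
Coefficient of coincidence = 0.02000/0.02063 ≈ 0.97.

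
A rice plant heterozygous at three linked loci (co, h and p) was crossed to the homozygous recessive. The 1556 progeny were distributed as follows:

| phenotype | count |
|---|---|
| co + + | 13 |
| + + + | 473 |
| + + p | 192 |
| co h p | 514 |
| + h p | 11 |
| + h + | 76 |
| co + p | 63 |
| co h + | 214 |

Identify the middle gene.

co

The two most frequent reciprocal classes, + + + and co h p, are the parental types, so the F1 was + + + / co h p.
The two rarest classes, co + + and + h p, are the double crossovers. Comparing them with the parentals, only the co allele has switched, so co is the middle locus and the order is h – co – p.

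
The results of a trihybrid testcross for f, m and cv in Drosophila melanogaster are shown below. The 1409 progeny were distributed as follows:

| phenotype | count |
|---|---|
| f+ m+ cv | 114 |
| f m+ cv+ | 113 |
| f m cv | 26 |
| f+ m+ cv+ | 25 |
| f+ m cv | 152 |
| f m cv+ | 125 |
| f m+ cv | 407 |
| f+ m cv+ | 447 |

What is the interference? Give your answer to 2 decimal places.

0.22

The two most frequent reciprocal classes, f m+ cv and f+ m cv+, are the parental types, so the F1 was f m+ cv / f+ m cv+.
The two rarest classes, f m cv and f+ m+ cv+, are the double crossovers. Comparing them with the parentals, only the m allele has switched, so m is the middle locus and the order is f – m – cv.
f–m: (239 + 51)/1409 = 0.2058; m–cv: (265 + 51)/1409 = 0.2243.
Expected DCO frequency = 0.2058 × 0.2243 ≈ 0.04616; observed = 51/1409 ≈ 0.03620.
Coefficient of coincidence = 0.03620/0.04616 ≈ 0.78; interference = 1 − 0.78 = 0.22.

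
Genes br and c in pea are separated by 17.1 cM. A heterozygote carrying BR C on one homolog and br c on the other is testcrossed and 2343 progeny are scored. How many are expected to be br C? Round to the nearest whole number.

200

A map distance of 17.1 cM corresponds to a recombination frequency of 0.171.
The F1 is BR C / br c, so br C is a recombinant gamete class with expected frequency r/2 = 0.171/2 = 0.0855.
Expected number = 0.0855 × 2343 = 200.33 ≈ 200.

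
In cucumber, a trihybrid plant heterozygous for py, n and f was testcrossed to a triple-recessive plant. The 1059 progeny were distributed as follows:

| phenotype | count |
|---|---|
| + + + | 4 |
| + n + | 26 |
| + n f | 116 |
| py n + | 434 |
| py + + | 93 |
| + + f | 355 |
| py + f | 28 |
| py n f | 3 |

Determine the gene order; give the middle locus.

f

The two most frequent reciprocal classes, + + f and py n +, are the parental types, so the F1 was + + f / py n +.
The two rarest classes, + + + and py n f, are the double crossovers. Comparing them with the parentals, only the f allele has switched, so f is the middle locus and the order is py – f – n.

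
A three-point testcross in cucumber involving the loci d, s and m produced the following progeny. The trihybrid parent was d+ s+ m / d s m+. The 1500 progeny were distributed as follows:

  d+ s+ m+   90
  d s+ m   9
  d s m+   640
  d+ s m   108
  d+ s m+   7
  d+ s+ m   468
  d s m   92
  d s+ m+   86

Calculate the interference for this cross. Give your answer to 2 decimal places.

The two rarest classes, d s+ m and d+ s m+, are the double crossovers. Comparing them with the parentals, only the d allele has switched, so d is the middle locus and the order is s – d – m.
s–d: (194 + 16)/1500 = 0.1400; d–m: (182 + 16)/1500 = 0.1320.
Expected DCO frequency = 0.1400 × 0.1320 ≈ 0.01848; observed = 16/1500 ≈ 0.01067.
Coefficient of coincidence = 0.01067/0.01848 ≈ 0.58; interference = 1 − 0.58 = 0.42.

0.42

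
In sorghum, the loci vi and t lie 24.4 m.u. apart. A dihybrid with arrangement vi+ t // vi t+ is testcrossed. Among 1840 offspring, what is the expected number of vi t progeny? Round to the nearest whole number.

A map distance of 24.4 m.u. corresponds to a recombination frequency of 0.244.
The F1 is vi+ t / vi t+, so vi t is a recombinant gamete class with expected frequency r/2 = 0.244/2 = 0.1220.
Expected number = 0.1220 × 1840 = 224.48 ≈ 224.

224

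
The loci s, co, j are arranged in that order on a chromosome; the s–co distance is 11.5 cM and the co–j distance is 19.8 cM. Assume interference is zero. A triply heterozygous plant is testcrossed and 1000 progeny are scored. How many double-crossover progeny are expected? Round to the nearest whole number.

Map distances give recombination frequencies of 0.115 and 0.198 for the two intervals.
With no interference, expected double-crossover frequency = 0.115 × 0.198 = 0.02277.
Expected number = 0.02277 × 1000 = 22.77 ≈ 23.

23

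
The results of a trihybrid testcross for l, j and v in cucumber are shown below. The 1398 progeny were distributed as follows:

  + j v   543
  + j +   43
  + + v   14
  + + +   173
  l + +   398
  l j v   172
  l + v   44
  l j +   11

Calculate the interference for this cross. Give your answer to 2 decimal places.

The two most frequent reciprocal classes, + j v and l + +, are the parental types, so the F1 was + j v / l + +.
The two rarest classes, + + v and l j +, are the double crossovers. Comparing them with the parentals, only the j allele has switched, so j is the middle locus and the order is v – j – l.
v–j: (87 + 25)/1398 = 0.0801; j–l: (345 + 25)/1398 = 0.2647.
Expected DCO frequency = 0.0801 × 0.2647 ≈ 0.02120; observed = 25/1398 ≈ 0.01788.
Coefficient of coincidence = 0.01788/0.02120 ≈ 0.84; interference = 1 − 0.84 = 0.16.

0.16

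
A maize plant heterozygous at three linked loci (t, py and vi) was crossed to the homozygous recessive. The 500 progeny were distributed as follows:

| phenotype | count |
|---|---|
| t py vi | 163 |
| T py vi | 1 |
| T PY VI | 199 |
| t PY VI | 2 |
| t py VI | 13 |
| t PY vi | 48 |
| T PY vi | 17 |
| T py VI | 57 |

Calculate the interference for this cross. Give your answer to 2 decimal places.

The two most frequent reciprocal classes, t py vi and T PY VI, are the parental types, so the F1 was t py vi / T PY VI.
The two rarest classes, T py vi and t PY VI, are the double crossovers. Comparing them with the parentals, only the t allele has switched, so t is the middle locus and the order is vi – t – py.
vi–t: (30 + 3)/500 = 0.0660; t–py: (105 + 3)/500 = 0.2160.
Expected DCO frequency = 0.0660 × 0.2160 ≈ 0.01426; observed = 3/500 ≈ 0.00600.
Coefficient of coincidence = 0.00600/0.01426 ≈ 0.42; interference = 1 − 0.42 = 0.58.

0.58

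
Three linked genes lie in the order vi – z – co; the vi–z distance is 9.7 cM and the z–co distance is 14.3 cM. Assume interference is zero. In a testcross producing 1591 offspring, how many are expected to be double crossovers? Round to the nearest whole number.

Map distances give recombination frequencies of 0.097 and 0.143 for the two intervals.
With no interference, expected double-crossover frequency = 0.097 × 0.143 = 0.01387.
Expected number = 0.01387 × 1591 = 22.07 ≈ 22.

22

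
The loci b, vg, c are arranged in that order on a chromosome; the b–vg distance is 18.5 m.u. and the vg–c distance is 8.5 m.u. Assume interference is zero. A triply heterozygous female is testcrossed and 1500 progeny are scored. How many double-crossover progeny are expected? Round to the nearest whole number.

24

Map distances give recombination frequencies of 0.185 and 0.085 for the two intervals.
With no interference, expected double-crossover frequency = 0.185 × 0.085 = 0.01572.
Expected number = 0.01572 × 1500 = 23.59 ≈ 24.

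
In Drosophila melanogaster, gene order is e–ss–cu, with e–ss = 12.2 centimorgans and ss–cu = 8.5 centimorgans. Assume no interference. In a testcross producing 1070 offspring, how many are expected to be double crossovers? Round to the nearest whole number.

11

Map distances give recombination frequencies of 0.122 and 0.085 for the two intervals.
With no interference, expected double-crossover frequency = 0.122 × 0.085 = 0.01037.
Expected number = 0.01037 × 1070 = 11.10 ≈ 11.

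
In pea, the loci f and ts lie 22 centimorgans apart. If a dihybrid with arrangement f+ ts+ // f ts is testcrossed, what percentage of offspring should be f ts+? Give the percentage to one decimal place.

11.0%

A map distance of 22 centimorgans corresponds to a recombination frequency of 0.220.
The F1 is f+ ts+ / f ts, so f ts+ is a recombinant gamete class with expected frequency r/2 = 0.220/2 = 0.1100.
That is 0.1100 = 11.0% of the progeny.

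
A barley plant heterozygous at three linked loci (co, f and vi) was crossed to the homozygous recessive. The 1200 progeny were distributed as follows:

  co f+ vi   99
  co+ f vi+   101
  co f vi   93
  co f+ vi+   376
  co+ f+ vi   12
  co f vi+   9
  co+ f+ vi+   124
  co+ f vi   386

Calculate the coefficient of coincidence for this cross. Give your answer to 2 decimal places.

0.48

The two most frequent reciprocal classes, co+ f vi and co f+ vi+, are the parental types, so the F1 was co+ f vi / co f+ vi+.
The two rarest classes, co+ f+ vi and co f vi+, are the double crossovers. Comparing them with the parentals, only the f allele has switched, so f is the middle locus and the order is vi – f – co.
vi–f: (200 + 21)/1200 = 0.1842; f–co: (217 + 21)/1200 = 0.1983.
Expected DCO frequency = 0.1842 × 0.1983 ≈ 0.03653; observed = 21/1200 ≈ 0.01750.
Coefficient of coincidence = 0.01750/0.03653 ≈ 0.48.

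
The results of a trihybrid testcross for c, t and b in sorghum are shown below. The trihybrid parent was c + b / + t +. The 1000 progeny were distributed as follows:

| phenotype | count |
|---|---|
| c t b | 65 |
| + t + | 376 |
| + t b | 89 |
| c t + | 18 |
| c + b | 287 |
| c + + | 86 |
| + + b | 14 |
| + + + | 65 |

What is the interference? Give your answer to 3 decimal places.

The two rarest classes, + + b and c t +, are the double crossovers. Comparing them with the parentals, only the c allele has switched, so c is the middle locus and the order is t – c – b.
t–c: (130 + 32)/1000 = 0.1620; c–b: (175 + 32)/1000 = 0.2070.
Expected DCO frequency = 0.1620 × 0.2070 ≈ 0.03353; observed = 32/1000 ≈ 0.03200.
Coefficient of coincidence = 0.03200/0.03353 ≈ 0.954; interference = 1 − 0.954 = 0.046.

0.046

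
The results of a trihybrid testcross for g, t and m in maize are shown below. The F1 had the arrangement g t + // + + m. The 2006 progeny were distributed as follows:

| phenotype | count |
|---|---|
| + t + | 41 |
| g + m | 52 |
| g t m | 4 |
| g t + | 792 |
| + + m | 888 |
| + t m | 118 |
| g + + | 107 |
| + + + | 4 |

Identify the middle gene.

m

The two rarest classes, g t m and + + +, are the double crossovers. Comparing them with the parentals, only the m allele has switched, so m is the middle locus and the order is g – m – t.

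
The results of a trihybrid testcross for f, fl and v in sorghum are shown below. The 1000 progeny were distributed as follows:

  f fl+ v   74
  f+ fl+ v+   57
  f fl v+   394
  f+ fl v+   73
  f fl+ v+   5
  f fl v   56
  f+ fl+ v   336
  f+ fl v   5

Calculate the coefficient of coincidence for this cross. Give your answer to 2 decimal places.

0.52

The two most frequent reciprocal classes, f+ fl+ v and f fl v+, are the parental types, so the F1 was f+ fl+ v / f fl v+.
The two rarest classes, f+ fl v and f fl+ v+, are the double crossovers. Comparing them with the parentals, only the fl allele has switched, so fl is the middle locus and the order is f – fl – v.
f–fl: (147 + 10)/1000 = 0.1570; fl–v: (113 + 10)/1000 = 0.1230.
Expected DCO frequency = 0.1570 × 0.1230 ≈ 0.01931; observed = 10/1000 ≈ 0.01000.
Coefficient of coincidence = 0.01000/0.01931 ≈ 0.52.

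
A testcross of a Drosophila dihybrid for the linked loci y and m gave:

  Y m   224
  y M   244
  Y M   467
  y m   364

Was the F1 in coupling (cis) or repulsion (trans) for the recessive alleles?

The two most frequent classes are Y M (467) and y m (364); these are the parental (non-recombinant) types.
So the F1 carried Y M on one chromosome and y m on the other — the recessive alleles are on the same chromosome (cis / coupling).

cis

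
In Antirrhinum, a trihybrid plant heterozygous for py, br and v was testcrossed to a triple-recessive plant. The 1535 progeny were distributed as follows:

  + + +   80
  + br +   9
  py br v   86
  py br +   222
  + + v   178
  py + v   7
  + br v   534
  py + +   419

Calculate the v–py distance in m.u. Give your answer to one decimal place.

The two most frequent reciprocal classes, py + + and + br v, are the parental types, so the F1 was py + + / + br v.
The two rarest classes, py + v and + br +, are the double crossovers. Comparing them with the parentals, only the v allele has switched, so v is the middle locus and the order is br – v – py.
Crossovers in the v–py interval produce the single-crossover classes + + + and py br v (80 + 86 = 166) plus the double crossovers (16).
RF(v–py) = (166 + 16) / 1535 = 182/1535 = 0.1186 → 11.9 m.u.

11.9 m.u.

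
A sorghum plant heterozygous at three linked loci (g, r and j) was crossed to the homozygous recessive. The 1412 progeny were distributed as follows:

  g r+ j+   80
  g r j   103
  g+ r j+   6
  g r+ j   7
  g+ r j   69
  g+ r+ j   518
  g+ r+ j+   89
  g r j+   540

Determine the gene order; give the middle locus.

g

The two most frequent reciprocal classes, g+ r+ j and g r j+, are the parental types, so the F1 was g+ r+ j / g r j+.
The two rarest classes, g r+ j and g+ r j+, are the double crossovers. Comparing them with the parentals, only the g allele has switched, so g is the middle locus and the order is r – g – j.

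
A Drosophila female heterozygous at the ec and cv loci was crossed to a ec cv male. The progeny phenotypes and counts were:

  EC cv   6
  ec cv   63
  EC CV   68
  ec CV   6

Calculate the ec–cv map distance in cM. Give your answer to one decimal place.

The two most frequent classes, EC CV (68) and ec cv (63), are the parental types, so the F1 was EC CV / ec cv.
The recombinant classes are EC cv and ec CV: 6 + 6 = 12.
Recombination frequency = 12/143 = 0.0839 ≈ 8.4%, i.e. 8.4 cM.

8.4 cM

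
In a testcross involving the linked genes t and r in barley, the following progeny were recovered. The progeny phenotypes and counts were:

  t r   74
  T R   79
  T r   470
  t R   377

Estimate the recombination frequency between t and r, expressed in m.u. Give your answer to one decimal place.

The two most frequent classes, T r (470) and t R (377), are the parental types, so the F1 was T r / t R.
The recombinant classes are T R and t r: 79 + 74 = 153.
Recombination frequency = 153/1000 = 0.1530 ≈ 15.3%, i.e. 15.3 m.u.

15.3 m.u.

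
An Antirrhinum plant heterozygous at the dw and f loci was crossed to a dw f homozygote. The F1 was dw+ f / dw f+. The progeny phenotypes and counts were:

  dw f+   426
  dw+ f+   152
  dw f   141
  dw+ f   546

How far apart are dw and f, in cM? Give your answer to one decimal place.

23.2 cM

The recombinant classes are dw+ f+ and dw f: 152 + 141 = 293.
Recombination frequency = 293/1265 = 0.2316 ≈ 23.2%, i.e. 23.2 cM.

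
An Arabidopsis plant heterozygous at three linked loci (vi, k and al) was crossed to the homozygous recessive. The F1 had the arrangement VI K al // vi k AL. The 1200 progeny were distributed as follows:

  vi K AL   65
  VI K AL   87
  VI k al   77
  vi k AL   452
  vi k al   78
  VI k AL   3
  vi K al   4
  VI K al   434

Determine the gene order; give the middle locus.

vi

The two rarest classes, vi K al and VI k AL, are the double crossovers. Comparing them with the parentals, only the vi allele has switched, so vi is the middle locus and the order is al – vi – k.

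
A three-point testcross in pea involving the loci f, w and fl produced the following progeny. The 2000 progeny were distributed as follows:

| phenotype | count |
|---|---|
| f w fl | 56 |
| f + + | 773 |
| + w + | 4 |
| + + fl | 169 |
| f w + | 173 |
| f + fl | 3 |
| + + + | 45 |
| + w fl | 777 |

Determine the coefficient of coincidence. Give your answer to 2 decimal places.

0.37

The two most frequent reciprocal classes, f + + and + w fl, are the parental types, so the F1 was f + + / + w fl.
The two rarest classes, f + fl and + w +, are the double crossovers. Comparing them with the parentals, only the fl allele has switched, so fl is the middle locus and the order is f – fl – w.
f–fl: (101 + 7)/2000 = 0.0540; fl–w: (342 + 7)/2000 = 0.1745.
Expected DCO frequency = 0.0540 × 0.1745 ≈ 0.00942; observed = 7/2000 ≈ 0.00350.
Coefficient of coincidence = 0.00350/0.00942 ≈ 0.37.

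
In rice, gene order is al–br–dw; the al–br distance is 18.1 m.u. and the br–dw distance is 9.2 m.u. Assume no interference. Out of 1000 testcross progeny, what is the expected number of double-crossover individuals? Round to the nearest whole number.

17

Map distances give recombination frequencies of 0.181 and 0.092 for the two intervals.
With no interference, expected double-crossover frequency = 0.181 × 0.092 = 0.01665.
Expected number = 0.01665 × 1000 = 16.65 ≈ 17.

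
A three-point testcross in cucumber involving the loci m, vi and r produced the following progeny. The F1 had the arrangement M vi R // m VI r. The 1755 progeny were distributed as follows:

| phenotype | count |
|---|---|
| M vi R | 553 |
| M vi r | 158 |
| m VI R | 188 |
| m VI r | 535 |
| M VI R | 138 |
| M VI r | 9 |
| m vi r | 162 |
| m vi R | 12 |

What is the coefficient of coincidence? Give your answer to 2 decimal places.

0.31

The two rarest classes, m vi R and M VI r, are the double crossovers. Comparing them with the parentals, only the m allele has switched, so m is the middle locus and the order is vi – m – r.
vi–m: (300 + 21)/1755 = 0.1829; m–r: (346 + 21)/1755 = 0.2091.
Expected DCO frequency = 0.1829 × 0.2091 ≈ 0.03824; observed = 21/1755 ≈ 0.01197.
Coefficient of coincidence = 0.01197/0.03824 ≈ 0.31.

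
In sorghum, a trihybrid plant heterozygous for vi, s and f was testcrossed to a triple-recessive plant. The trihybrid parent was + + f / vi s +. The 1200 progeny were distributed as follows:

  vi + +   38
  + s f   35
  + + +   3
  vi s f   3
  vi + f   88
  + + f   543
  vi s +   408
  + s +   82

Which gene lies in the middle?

f

The two rarest classes, + + + and vi s f, are the double crossovers. Comparing them with the parentals, only the f allele has switched, so f is the middle locus and the order is s – f – vi.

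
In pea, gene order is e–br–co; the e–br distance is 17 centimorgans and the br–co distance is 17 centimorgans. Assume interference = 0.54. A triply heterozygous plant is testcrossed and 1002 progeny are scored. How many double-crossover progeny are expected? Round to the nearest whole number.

Map distances give recombination frequencies of 0.170 and 0.170 for the two intervals.
With interference 0.54 (so coincidence = 0.46), expected double-crossover frequency = 0.170 × 0.170 × 0.46 = 0.01329.
Expected number = 0.01329 × 1002 = 13.32 ≈ 13.

13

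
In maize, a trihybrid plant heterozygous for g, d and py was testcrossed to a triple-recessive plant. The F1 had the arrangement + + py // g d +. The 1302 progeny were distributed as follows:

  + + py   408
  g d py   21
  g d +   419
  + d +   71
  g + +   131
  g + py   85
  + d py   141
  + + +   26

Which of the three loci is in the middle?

py

The two rarest classes, + + + and g d py, are the double crossovers. Comparing them with the parentals, only the py allele has switched, so py is the middle locus and the order is g – py – d.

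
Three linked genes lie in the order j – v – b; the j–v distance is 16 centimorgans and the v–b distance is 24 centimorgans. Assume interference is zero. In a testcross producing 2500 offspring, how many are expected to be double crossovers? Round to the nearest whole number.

Map distances give recombination frequencies of 0.160 and 0.240 for the two intervals.
With no interference, expected double-crossover frequency = 0.160 × 0.240 = 0.03840.
Expected number = 0.03840 × 2500 = 96.00 ≈ 96.

96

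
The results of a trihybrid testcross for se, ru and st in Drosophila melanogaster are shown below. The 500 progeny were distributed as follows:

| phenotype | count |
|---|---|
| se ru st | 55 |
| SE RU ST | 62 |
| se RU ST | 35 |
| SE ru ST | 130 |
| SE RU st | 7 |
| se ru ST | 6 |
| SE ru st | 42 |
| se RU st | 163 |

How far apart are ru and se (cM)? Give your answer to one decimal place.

26.0 cM

The two most frequent reciprocal classes, SE ru ST and se RU st, are the parental types, so the F1 was SE ru ST / se RU st.
The two rarest classes, se ru ST and SE RU st, are the double crossovers. Comparing them with the parentals, only the se allele has switched, so se is the middle locus and the order is ru – se – st.
Crossovers in the ru–se interval produce the single-crossover classes SE RU ST and se ru st (62 + 55 = 117) plus the double crossovers (13).
RF(ru–se) = (117 + 13) / 500 = 130/500 = 0.2600 → 26.0 cM.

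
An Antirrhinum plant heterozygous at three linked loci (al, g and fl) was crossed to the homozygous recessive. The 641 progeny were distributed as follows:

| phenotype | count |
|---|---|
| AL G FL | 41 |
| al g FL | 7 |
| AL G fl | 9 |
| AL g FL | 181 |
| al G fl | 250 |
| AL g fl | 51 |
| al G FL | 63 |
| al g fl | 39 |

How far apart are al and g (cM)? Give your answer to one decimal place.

15.0 cM

The two most frequent reciprocal classes, al G fl and AL g FL, are the parental types, so the F1 was al G fl / AL g FL.
The two rarest classes, AL G fl and al g FL, are the double crossovers. Comparing them with the parentals, only the al allele has switched, so al is the middle locus and the order is g – al – fl.
Crossovers in the g–al interval produce the single-crossover classes al g fl and AL G FL (39 + 41 = 80) plus the double crossovers (16).
RF(g–al) = (80 + 16) / 641 = 96/641 = 0.1498 → 15.0 cM.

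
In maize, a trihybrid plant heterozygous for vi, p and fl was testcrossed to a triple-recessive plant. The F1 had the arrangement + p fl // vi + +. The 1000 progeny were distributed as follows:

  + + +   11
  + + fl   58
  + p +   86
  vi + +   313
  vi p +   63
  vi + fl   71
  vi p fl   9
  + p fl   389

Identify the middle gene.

The two rarest classes, vi p fl and + + +, are the double crossovers. Comparing them with the parentals, only the vi allele has switched, so vi is the middle locus and the order is p – vi – fl.

vi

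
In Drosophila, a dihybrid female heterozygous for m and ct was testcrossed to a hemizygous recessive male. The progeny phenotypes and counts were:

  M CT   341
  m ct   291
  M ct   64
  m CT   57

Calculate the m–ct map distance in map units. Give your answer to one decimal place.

The two most frequent classes, M CT (341) and m ct (291), are the parental types, so the F1 was M CT / m ct.
The recombinant classes are M ct and m CT: 64 + 57 = 121.
Recombination frequency = 121/753 = 0.1607 ≈ 16.1%, i.e. 16.1 map units.

16.1 map units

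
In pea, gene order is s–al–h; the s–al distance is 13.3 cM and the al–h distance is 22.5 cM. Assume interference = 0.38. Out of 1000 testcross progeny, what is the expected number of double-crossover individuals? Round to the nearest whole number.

Map distances give recombination frequencies of 0.133 and 0.225 for the two intervals.
With interference 0.38 (so coincidence = 0.62), expected double-crossover frequency = 0.133 × 0.225 × 0.62 = 0.01855.
Expected number = 0.01855 × 1000 = 18.55 ≈ 19.

19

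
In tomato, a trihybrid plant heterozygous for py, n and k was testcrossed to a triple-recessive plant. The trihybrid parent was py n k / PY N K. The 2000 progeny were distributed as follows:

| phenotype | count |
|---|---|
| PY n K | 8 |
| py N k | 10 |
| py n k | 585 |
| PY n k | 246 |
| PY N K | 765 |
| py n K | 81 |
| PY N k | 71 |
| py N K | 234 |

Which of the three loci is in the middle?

The two rarest classes, py N k and PY n K, are the double crossovers. Comparing them with the parentals, only the n allele has switched, so n is the middle locus and the order is py – n – k.

n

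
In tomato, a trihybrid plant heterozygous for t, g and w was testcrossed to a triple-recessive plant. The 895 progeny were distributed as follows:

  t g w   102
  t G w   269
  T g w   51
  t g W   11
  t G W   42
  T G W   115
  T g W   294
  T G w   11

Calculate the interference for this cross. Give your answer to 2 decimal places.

The two most frequent reciprocal classes, t G w and T g W, are the parental types, so the F1 was t G w / T g W.
The two rarest classes, T G w and t g W, are the double crossovers. Comparing them with the parentals, only the t allele has switched, so t is the middle locus and the order is g – t – w.
g–t: (217 + 22)/895 = 0.2670; t–w: (93 + 22)/895 = 0.1285.
Expected DCO frequency = 0.2670 × 0.1285 ≈ 0.03431; observed = 22/895 ≈ 0.02458.
Coefficient of coincidence = 0.02458/0.03431 ≈ 0.72; interference = 1 − 0.72 = 0.28.

0.28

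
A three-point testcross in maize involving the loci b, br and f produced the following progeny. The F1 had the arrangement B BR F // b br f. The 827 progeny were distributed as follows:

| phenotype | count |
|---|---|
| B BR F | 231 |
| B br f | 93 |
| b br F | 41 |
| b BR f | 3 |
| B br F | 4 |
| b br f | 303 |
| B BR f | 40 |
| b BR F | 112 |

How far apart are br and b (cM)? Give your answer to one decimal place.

25.6 cM

The two rarest classes, B br F and b BR f, are the double crossovers. Comparing them with the parentals, only the br allele has switched, so br is the middle locus and the order is f – br – b.
Crossovers in the br–b interval produce the single-crossover classes b BR F and B br f (112 + 93 = 205) plus the double crossovers (7).
RF(br–b) = (205 + 7) / 827 = 212/827 = 0.2563 → 25.6 cM.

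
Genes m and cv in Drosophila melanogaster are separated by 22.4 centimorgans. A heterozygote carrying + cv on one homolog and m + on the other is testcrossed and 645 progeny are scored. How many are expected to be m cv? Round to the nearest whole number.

72

A map distance of 22.4 centimorgans corresponds to a recombination frequency of 0.224.
The F1 is + cv / m +, so m cv is a recombinant gamete class with expected frequency r/2 = 0.224/2 = 0.1120.
Expected number = 0.1120 × 645 = 72.24 ≈ 72.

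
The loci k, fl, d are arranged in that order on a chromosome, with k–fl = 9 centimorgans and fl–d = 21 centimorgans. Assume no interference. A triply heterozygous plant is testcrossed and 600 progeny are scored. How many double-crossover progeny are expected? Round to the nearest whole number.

Map distances give recombination frequencies of 0.090 and 0.210 for the two intervals.
With no interference, expected double-crossover frequency = 0.090 × 0.210 = 0.01890.
Expected number = 0.01890 × 600 = 11.34 ≈ 11.

11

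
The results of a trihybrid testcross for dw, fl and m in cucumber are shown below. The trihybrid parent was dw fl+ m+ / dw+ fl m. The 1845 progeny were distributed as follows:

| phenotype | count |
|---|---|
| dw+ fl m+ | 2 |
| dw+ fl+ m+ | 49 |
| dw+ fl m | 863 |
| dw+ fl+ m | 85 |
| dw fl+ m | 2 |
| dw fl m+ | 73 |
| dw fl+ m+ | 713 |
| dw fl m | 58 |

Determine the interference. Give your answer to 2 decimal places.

0.59

The two rarest classes, dw fl+ m and dw+ fl m+, are the double crossovers. Comparing them with the parentals, only the m allele has switched, so m is the middle locus and the order is dw – m – fl.
dw–m: (107 + 4)/1845 = 0.0602; m–fl: (158 + 4)/1845 = 0.0878.
Expected DCO frequency = 0.0602 × 0.0878 ≈ 0.00529; observed = 4/1845 ≈ 0.00217.
Coefficient of coincidence = 0.00217/0.00529 ≈ 0.41; interference = 1 − 0.41 = 0.59.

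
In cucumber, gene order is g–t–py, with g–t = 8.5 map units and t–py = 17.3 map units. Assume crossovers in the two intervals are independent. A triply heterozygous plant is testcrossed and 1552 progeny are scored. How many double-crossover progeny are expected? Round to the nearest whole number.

Map distances give recombination frequencies of 0.085 and 0.173 for the two intervals.
With no interference, expected double-crossover frequency = 0.085 × 0.173 = 0.01471.
Expected number = 0.01471 × 1552 = 22.82 ≈ 23.

23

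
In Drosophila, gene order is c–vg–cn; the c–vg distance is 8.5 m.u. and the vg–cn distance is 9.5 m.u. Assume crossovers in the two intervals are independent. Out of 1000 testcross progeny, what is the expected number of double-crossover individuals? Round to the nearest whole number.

Map distances give recombination frequencies of 0.085 and 0.095 for the two intervals.
With no interference, expected double-crossover frequency = 0.085 × 0.095 = 0.00808.
Expected number = 0.00808 × 1000 = 8.08 ≈ 8.

8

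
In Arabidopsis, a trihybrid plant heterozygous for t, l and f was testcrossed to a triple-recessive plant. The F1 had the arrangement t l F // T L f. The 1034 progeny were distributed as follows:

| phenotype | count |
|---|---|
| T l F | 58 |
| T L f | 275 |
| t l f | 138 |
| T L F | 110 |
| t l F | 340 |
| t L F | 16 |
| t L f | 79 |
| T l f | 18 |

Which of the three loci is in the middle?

The two rarest classes, t L F and T l f, are the double crossovers. Comparing them with the parentals, only the l allele has switched, so l is the middle locus and the order is t – l – f.

l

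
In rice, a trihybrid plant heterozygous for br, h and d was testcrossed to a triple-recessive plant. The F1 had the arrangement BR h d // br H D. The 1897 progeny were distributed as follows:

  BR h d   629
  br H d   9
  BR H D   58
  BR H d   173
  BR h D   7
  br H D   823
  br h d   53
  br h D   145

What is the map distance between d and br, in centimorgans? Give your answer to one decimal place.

The two rarest classes, BR h D and br H d, are the double crossovers. Comparing them with the parentals, only the d allele has switched, so d is the middle locus and the order is br – d – h.
Crossovers in the br–d interval produce the single-crossover classes br h d and BR H D (53 + 58 = 111) plus the double crossovers (16).
RF(br–d) = (111 + 16) / 1897 = 127/1897 = 0.0669 → 6.7 centimorgans.

6.7 centimorgans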